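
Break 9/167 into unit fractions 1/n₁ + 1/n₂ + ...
1/19 + 1/794 + 1/839788 + 1/1057864987628

Greedy algorithm:
9/167: ceiling(167/9) = 19, use 1/19
4/3173: ceiling(3173/4) = 794, use 1/794
3/2519362: ceiling(2519362/3) = 839788, use 1/839788
1/1057864987628: ceiling(1057864987628/1) = 1057864987628, use 1/1057864987628
Result: 9/167 = 1/19 + 1/794 + 1/839788 + 1/1057864987628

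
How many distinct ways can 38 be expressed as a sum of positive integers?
26015

p(n) counts ways to write n as a sum of positive integers (order ignored).
Euler's pentagonal recurrence: p(k) = p(k-1) + p(k-2) - p(k-5) - p(k-7) + p(k-12) + p(k-15) - ... (offsets j(3j∓1)/2, signs ++--, p(0)=1, p(<0)=0).
DP table for k = 0..37: p(0)=1, p(1)=1, p(2)=2, p(3)=3, p(4)=5, p(5)=7, p(6)=11, p(7)=15, p(8)=22, p(9)=30, p(10)=42, p(11)=56, p(12)=77, p(13)=101, p(14)=135, p(15)=176, p(16)=231, p(17)=297, p(18)=385, p(19)=490, p(20)=627, p(21)=792, p(22)=1002, p(23)=1255, p(24)=1575, p(25)=1958, p(26)=2436, p(27)=3010, p(28)=3718, p(29)=4565, p(30)=5604, p(31)=6842, p(32)=8349, p(33)=10143, p(34)=12310, p(35)=14883, p(36)=17977, p(37)=21637.
Final step: p(38) = p(37) + p(36) - p(33) - p(31) + p(26) + p(23) - p(16) - p(12) + p(3)
= 21637 + 17977 - 10143 - 6842 + 2436 + 1255 - 231 - 77 + 3
= 26015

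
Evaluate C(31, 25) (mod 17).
11

Using Lucas' theorem:
Write n=31 and k=25 in base 17:
n in base 17: [1, 14]
k in base 17: [1, 8]
C(31,25) mod 17 = ∏ C(n_i, k_i) mod 17
Digit binomials (mod 17): C(1,1) = 1; C(14,8) = 3003 ≡ 11
Product: 1 × 11 = 11 ≡ 11 (mod 17)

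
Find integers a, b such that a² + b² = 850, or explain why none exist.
3² + 29² (a=3, b=29)

Factorization: 850 = 2 × 5^2 × 17
By Fermat: n is sum of two squares iff every prime p ≡ 3 (mod 4) appears to even power.
All primes ≡ 3 (mod 4) appear to even power.
Search a = 0, 1, 2, … for 850 - a² a perfect square: first hit at a = 3: 850 - 9 = 841 = 29².
850 = 3² + 29² = 9 + 841 ✓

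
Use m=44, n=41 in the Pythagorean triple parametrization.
(255, 3608, 3617)

Euclid's formula: a = m² - n², b = 2mn, c = m² + n²
m = 44, n = 41
a = 44² - 41² = 1936 - 1681 = 255
b = 2 × 44 × 41 = 3608
c = 44² + 41² = 1936 + 1681 = 3617
Verification: 255² + 3608² = 65025 + 13017664 = 13082689 = 3617² ✓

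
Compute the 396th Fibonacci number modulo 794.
398

Matrix identity: Q^n = [[F_(n+1), F_n], [F_n, F_(n-1)]] with Q = [[1,1],[1,0]].
n = 396 = 110001100₂. Square-and-multiply, entries mod 794:
Q^1 = [[1,1],[1,0]]
Q^3 = (Q^1)²·Q = [[3,2],[2,1]]
Q^6 = (Q^3)² = [[13,8],[8,5]]
Q^12 = (Q^6)² = [[233,144],[144,89]]
Q^24 = (Q^12)² = [[389,316],[316,73]]
Q^49 = (Q^24)²·Q = [[169,273],[273,690]]
Q^99 = (Q^49)²·Q = [[147,664],[664,277]]
Q^198 = (Q^99)² = [[397,460],[460,731]]
Q^396 = (Q^198)² = [[793,398],[398,395]]
F_396 mod 794 = Q^396[0][1] = 398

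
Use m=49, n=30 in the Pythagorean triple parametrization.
(1501, 2940, 3301)

Euclid's formula: a = m² - n², b = 2mn, c = m² + n²
m = 49, n = 30
a = 49² - 30² = 2401 - 900 = 1501
b = 2 × 49 × 30 = 2940
c = 49² + 30² = 2401 + 900 = 3301
Verification: 1501² + 2940² = 2253001 + 8643600 = 10896601 = 3301² ✓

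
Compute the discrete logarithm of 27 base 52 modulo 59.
18

Baby-step giant-step with step n = ⌈√59⌉ = 8.
Baby steps 52^j mod 59 (j:value) for j=0..7: 0:1, 1:52, 2:49, 3:11, 4:41, 5:8, 6:3, 7:38.
Giant-step multiplier: 52^(-8) ≡ 52^(58-8) = 52^50 ≡ 57 (mod 59).
Giant steps γ_i = 27·57^i mod 59: γ_0=27, γ_1=5, γ_2=49 (in table at j=2).
x = i·n + j = 2·8 + 2 = 18.
Check: 52^18 ≡ 27 (mod 59).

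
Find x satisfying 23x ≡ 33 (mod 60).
x ≡ 51 (mod 60)

gcd(23, 60) = 1, which divides 33, so solutions exist.
Find 23^(-1) mod 60 by the extended Euclidean algorithm:
60 = 2 × 23 + 14  ⟹  14 = (1)·60 + (-2)·23
23 = 1 × 14 + 9  ⟹  9 = (-1)·60 + (3)·23
14 = 1 × 9 + 5  ⟹  5 = (2)·60 + (-5)·23
9 = 1 × 5 + 4  ⟹  4 = (-3)·60 + (8)·23
5 = 1 × 4 + 1  ⟹  1 = (5)·60 + (-13)·23
So (-13)·23 ≡ 1 (mod 60), i.e. 23^(-1) ≡ -13 ≡ 47 (mod 60).
x ≡ 47 × 33 = 1551 ≡ 51 (mod 60).
Check: 23 × 51 = 1173 ≡ 33 (mod 60).
Unique solution: x ≡ 51 (mod 60)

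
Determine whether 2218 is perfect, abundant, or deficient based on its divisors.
deficient

Proper divisors of 2218: sum = 1 + 2 + 1109 = 1112
Since 1112 < 2218, 2218 is deficient.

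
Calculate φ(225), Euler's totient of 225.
120

225 = 3^2 × 5^2
φ(n) = n × ∏(1 - 1/p) for each prime p dividing n
φ(225) = 225 × (1 - 1/3) × (1 - 1/5) = 120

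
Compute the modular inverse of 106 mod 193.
122

gcd(106, 193) = 1, so the inverse exists.
Extended Euclidean algorithm on (193, 106):
193 = 1 × 106 + 87  ⟹  87 = (1)·193 + (-1)·106
106 = 1 × 87 + 19  ⟹  19 = (-1)·193 + (2)·106
87 = 4 × 19 + 11  ⟹  11 = (5)·193 + (-9)·106
19 = 1 × 11 + 8  ⟹  8 = (-6)·193 + (11)·106
11 = 1 × 8 + 3  ⟹  3 = (11)·193 + (-20)·106
8 = 2 × 3 + 2  ⟹  2 = (-28)·193 + (51)·106
3 = 1 × 2 + 1  ⟹  1 = (39)·193 + (-71)·106
So (-71)·106 ≡ 1 (mod 193), i.e. 106^(-1) ≡ -71 ≡ 122 (mod 193).
Check: 106 × 122 = 12932 ≡ 1 (mod 193)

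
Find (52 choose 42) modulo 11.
0

Using Lucas' theorem:
Write n=52 and k=42 in base 11:
n in base 11: [4, 8]
k in base 11: [3, 9]
C(52,42) mod 11 = ∏ C(n_i, k_i) mod 11
Digit binomials (mod 11): C(4,3) = 4; C(8,9) = 0 (k_i > n_i)
Product: 4 × 0 = 0 ≡ 0 (mod 11)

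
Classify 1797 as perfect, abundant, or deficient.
deficient

Proper divisors of 1797: sum = 1 + 3 + 599 = 603
Since 603 < 1797, 1797 is deficient.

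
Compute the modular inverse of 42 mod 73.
40

gcd(42, 73) = 1, so the inverse exists.
Extended Euclidean algorithm on (73, 42):
73 = 1 × 42 + 31  ⟹  31 = (1)·73 + (-1)·42
42 = 1 × 31 + 11  ⟹  11 = (-1)·73 + (2)·42
31 = 2 × 11 + 9  ⟹  9 = (3)·73 + (-5)·42
11 = 1 × 9 + 2  ⟹  2 = (-4)·73 + (7)·42
9 = 4 × 2 + 1  ⟹  1 = (19)·73 + (-33)·42
So (-33)·42 ≡ 1 (mod 73), i.e. 42^(-1) ≡ -33 ≡ 40 (mod 73).
Check: 42 × 40 = 1680 ≡ 1 (mod 73)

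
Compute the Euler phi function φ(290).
112

290 = 2 × 5 × 29
φ(n) = n × ∏(1 - 1/p) for each prime p dividing n
φ(290) = 290 × (1 - 1/2) × (1 - 1/5) × (1 - 1/29) = 112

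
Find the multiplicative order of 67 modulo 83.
82

83 is prime, so ord(67) divides φ(83) = 82.
Divisors of 82: 1, 2, 41, 82.
Repeated squaring: 67^1 ≡ 67, 67^2 ≡ 7, 67^4 ≡ 49, 67^8 ≡ 77, 67^16 ≡ 36, 67^32 ≡ 51, 67^64 ≡ 28 (mod 83).
Test 67^d mod 83 for each divisor d in increasing order:
67^1 ≡ 67
67^2 ≡ 7
67^41 = 67^32·67^8·67^1 ≡ 82
67^82 = 67^64·67^16·67^2 ≡ 1  ← first divisor giving 1
The order is 82.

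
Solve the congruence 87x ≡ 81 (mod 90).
x ≡ 3 (mod 30)

gcd(87, 90) = 3, which divides 81, so solutions exist.
Divide through by 3: 29x ≡ 27 (mod 30).
Find 29^(-1) mod 30 by the extended Euclidean algorithm:
30 = 1 × 29 + 1  ⟹  1 = (1)·30 + (-1)·29
So (-1)·29 ≡ 1 (mod 30), i.e. 29^(-1) ≡ -1 ≡ 29 (mod 30).
x ≡ 29 × 27 = 783 ≡ 3 (mod 30).
Check: 87 × 3 = 261 ≡ 81 (mod 90).
x ≡ 3 (mod 30), giving 3 solutions mod 90.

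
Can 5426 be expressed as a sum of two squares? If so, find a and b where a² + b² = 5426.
49² + 55² (a=49, b=55)

Factorization: 5426 = 2 × 2713
By Fermat: n is sum of two squares iff every prime p ≡ 3 (mod 4) appears to even power.
All primes ≡ 3 (mod 4) appear to even power.
Search a = 0, 1, 2, … for 5426 - a² a perfect square: first hit at a = 49: 5426 - 2401 = 3025 = 55².
5426 = 49² + 55² = 2401 + 3025 ✓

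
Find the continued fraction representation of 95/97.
[0; 1, 47, 2]

Euclidean algorithm steps:
95 = 0 × 97 + 95
97 = 1 × 95 + 2
95 = 47 × 2 + 1
2 = 2 × 1 + 0
Continued fraction: [0; 1, 47, 2]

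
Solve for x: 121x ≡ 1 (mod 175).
81

gcd(121, 175) = 1, so the inverse exists.
Extended Euclidean algorithm on (175, 121):
175 = 1 × 121 + 54  ⟹  54 = (1)·175 + (-1)·121
121 = 2 × 54 + 13  ⟹  13 = (-2)·175 + (3)·121
54 = 4 × 13 + 2  ⟹  2 = (9)·175 + (-13)·121
13 = 6 × 2 + 1  ⟹  1 = (-56)·175 + (81)·121
So (81)·121 ≡ 1 (mod 175), i.e. 121^(-1) ≡ 81 (mod 175).
Check: 121 × 81 = 9801 ≡ 1 (mod 175)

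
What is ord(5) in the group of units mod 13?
4

13 is prime, so ord(5) divides φ(13) = 12.
Divisors of 12: 1, 2, 3, 4, 6, 12.
Repeated squaring: 5^1 ≡ 5, 5^2 ≡ 12, 5^4 ≡ 1, 5^8 ≡ 1 (mod 13).
Test 5^d mod 13 for each divisor d in increasing order:
5^1 ≡ 5
5^2 ≡ 12
5^3 = 5^2·5^1 ≡ 8
5^4 ≡ 1  ← first divisor giving 1
The order is 4.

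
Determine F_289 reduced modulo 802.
713

Matrix identity: Q^n = [[F_(n+1), F_n], [F_n, F_(n-1)]] with Q = [[1,1],[1,0]].
n = 289 = 100100001₂. Square-and-multiply, entries mod 802:
Q^1 = [[1,1],[1,0]]
Q^2 = (Q^1)² = [[2,1],[1,1]]
Q^4 = (Q^2)² = [[5,3],[3,2]]
Q^9 = (Q^4)²·Q = [[55,34],[34,21]]
Q^18 = (Q^9)² = [[171,178],[178,795]]
Q^36 = (Q^18)² = [[775,320],[320,455]]
Q^72 = (Q^36)² = [[473,620],[620,655]]
Q^144 = (Q^72)² = [[213,16],[16,197]]
Q^289 = (Q^144)²·Q = [[55,713],[713,144]]
F_289 mod 802 = Q^289[0][1] = 713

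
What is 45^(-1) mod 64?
37

gcd(45, 64) = 1, so the inverse exists.
Extended Euclidean algorithm on (64, 45):
64 = 1 × 45 + 19  ⟹  19 = (1)·64 + (-1)·45
45 = 2 × 19 + 7  ⟹  7 = (-2)·64 + (3)·45
19 = 2 × 7 + 5  ⟹  5 = (5)·64 + (-7)·45
7 = 1 × 5 + 2  ⟹  2 = (-7)·64 + (10)·45
5 = 2 × 2 + 1  ⟹  1 = (19)·64 + (-27)·45
So (-27)·45 ≡ 1 (mod 64), i.e. 45^(-1) ≡ -27 ≡ 37 (mod 64).
Check: 45 × 37 = 1665 ≡ 1 (mod 64)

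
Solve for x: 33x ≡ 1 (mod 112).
17

gcd(33, 112) = 1, so the inverse exists.
Extended Euclidean algorithm on (112, 33):
112 = 3 × 33 + 13  ⟹  13 = (1)·112 + (-3)·33
33 = 2 × 13 + 7  ⟹  7 = (-2)·112 + (7)·33
13 = 1 × 7 + 6  ⟹  6 = (3)·112 + (-10)·33
7 = 1 × 6 + 1  ⟹  1 = (-5)·112 + (17)·33
So (17)·33 ≡ 1 (mod 112), i.e. 33^(-1) ≡ 17 (mod 112).
Check: 33 × 17 = 561 ≡ 1 (mod 112)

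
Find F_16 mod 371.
245

Matrix identity: Q^n = [[F_(n+1), F_n], [F_n, F_(n-1)]] with Q = [[1,1],[1,0]].
n = 16 = 10000₂. Square-and-multiply, entries mod 371:
Q^1 = [[1,1],[1,0]]
Q^2 = (Q^1)² = [[2,1],[1,1]]
Q^4 = (Q^2)² = [[5,3],[3,2]]
Q^8 = (Q^4)² = [[34,21],[21,13]]
Q^16 = (Q^8)² = [[113,245],[245,239]]
F_16 mod 371 = Q^16[0][1] = 245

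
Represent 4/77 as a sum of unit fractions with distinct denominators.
1/20 + 1/514 + 1/395780

Greedy algorithm:
4/77: ceiling(77/4) = 20, use 1/20
3/1540: ceiling(1540/3) = 514, use 1/514
1/395780: ceiling(395780/1) = 395780, use 1/395780
Result: 4/77 = 1/20 + 1/514 + 1/395780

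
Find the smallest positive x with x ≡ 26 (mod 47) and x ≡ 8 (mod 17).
637

Using Chinese Remainder Theorem:
M = 47 × 17 = 799
M1 = 17, M2 = 47
y1 = 17^(-1) mod 47 = 36
y2 = 47^(-1) mod 17 = 4
x = (26×17×36 + 8×47×4) mod 799 = 637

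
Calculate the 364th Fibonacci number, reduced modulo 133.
60

Matrix identity: Q^n = [[F_(n+1), F_n], [F_n, F_(n-1)]] with Q = [[1,1],[1,0]].
n = 364 = 101101100₂. Square-and-multiply, entries mod 133:
Q^1 = [[1,1],[1,0]]
Q^2 = (Q^1)² = [[2,1],[1,1]]
Q^5 = (Q^2)²·Q = [[8,5],[5,3]]
Q^11 = (Q^5)²·Q = [[11,89],[89,55]]
Q^22 = (Q^11)² = [[62,22],[22,40]]
Q^45 = (Q^22)²·Q = [[55,72],[72,116]]
Q^91 = (Q^45)²·Q = [[39,96],[96,76]]
Q^182 = (Q^91)² = [[97,1],[1,96]]
Q^364 = (Q^182)² = [[100,60],[60,40]]
F_364 mod 133 = Q^364[0][1] = 60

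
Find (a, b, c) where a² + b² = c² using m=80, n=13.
(6231, 2080, 6569)

Euclid's formula: a = m² - n², b = 2mn, c = m² + n²
m = 80, n = 13
a = 80² - 13² = 6400 - 169 = 6231
b = 2 × 80 × 13 = 2080
c = 80² + 13² = 6400 + 169 = 6569
Verification: 6231² + 2080² = 38825361 + 4326400 = 43151761 = 6569² ✓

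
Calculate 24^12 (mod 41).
23

Repeated squaring. Binary of 12 = 1100.
24^1 ≡ 24 (mod 41); 24^2 ≡ 2 (mod 41); 24^4 ≡ 4 (mod 41); 24^8 ≡ 16 (mod 41)
24^12 = 24^4 × 24^8 ≡ 23 (mod 41)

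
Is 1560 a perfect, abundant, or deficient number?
abundant

Proper divisors of 1560: sum = 1 + 2 + 3 + 4 + 5 + 6 + 8 + 10 + ... + 312 + 390 + 520 + 780 (31 divisors) = 3480
Since 3480 > 1560, 1560 is abundant.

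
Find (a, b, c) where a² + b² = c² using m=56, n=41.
(1455, 4592, 4817)

Euclid's formula: a = m² - n², b = 2mn, c = m² + n²
m = 56, n = 41
a = 56² - 41² = 3136 - 1681 = 1455
b = 2 × 56 × 41 = 4592
c = 56² + 41² = 3136 + 1681 = 4817
Verification: 1455² + 4592² = 2117025 + 21086464 = 23203489 = 4817² ✓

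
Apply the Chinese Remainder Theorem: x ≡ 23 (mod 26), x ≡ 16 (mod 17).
101

Using Chinese Remainder Theorem:
M = 26 × 17 = 442
M1 = 17, M2 = 26
y1 = 17^(-1) mod 26 = 23
y2 = 26^(-1) mod 17 = 2
x = (23×17×23 + 16×26×2) mod 442 = 101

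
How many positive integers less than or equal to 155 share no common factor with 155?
120

155 = 5 × 31
φ(n) = n × ∏(1 - 1/p) for each prime p dividing n
φ(155) = 155 × (1 - 1/5) × (1 - 1/31) = 120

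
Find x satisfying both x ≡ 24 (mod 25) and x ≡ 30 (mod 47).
124

Using Chinese Remainder Theorem:
M = 25 × 47 = 1175
M1 = 47, M2 = 25
y1 = 47^(-1) mod 25 = 8
y2 = 25^(-1) mod 47 = 32
x = (24×47×8 + 30×25×32) mod 1175 = 124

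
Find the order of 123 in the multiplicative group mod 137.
17

137 is prime, so ord(123) divides φ(137) = 136.
Divisors of 136: 1, 2, 4, 8, 17, 34, 68, 136.
Repeated squaring: 123^1 ≡ 123, 123^2 ≡ 59, 123^4 ≡ 56, 123^8 ≡ 122, 123^16 ≡ 88, 123^32 ≡ 72, 123^64 ≡ 115, 123^128 ≡ 73 (mod 137).
Test 123^d mod 137 for each divisor d in increasing order:
123^1 ≡ 123
123^2 ≡ 59
123^4 ≡ 56
123^8 ≡ 122
123^17 = 123^16·123^1 ≡ 1  ← first divisor giving 1
The order is 17.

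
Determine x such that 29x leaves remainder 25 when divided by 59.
x ≡ 9 (mod 59)

gcd(29, 59) = 1, which divides 25, so solutions exist.
Find 29^(-1) mod 59 by the extended Euclidean algorithm:
59 = 2 × 29 + 1  ⟹  1 = (1)·59 + (-2)·29
So (-2)·29 ≡ 1 (mod 59), i.e. 29^(-1) ≡ -2 ≡ 57 (mod 59).
x ≡ 57 × 25 = 1425 ≡ 9 (mod 59).
Check: 29 × 9 = 261 ≡ 25 (mod 59).
Unique solution: x ≡ 9 (mod 59)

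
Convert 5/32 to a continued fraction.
[0; 6, 2, 2]

Euclidean algorithm steps:
5 = 0 × 32 + 5
32 = 6 × 5 + 2
5 = 2 × 2 + 1
2 = 2 × 1 + 0
Continued fraction: [0; 6, 2, 2]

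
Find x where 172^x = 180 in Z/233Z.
135

Baby-step giant-step with step n = ⌈√233⌉ = 16.
Baby steps 172^j mod 233 (j:value) for j=0..15: 0:1, 1:172, 2:226, 3:194, 4:49, 5:40, 6:123, 7:186, 8:71, 9:96, 10:202, 11:27, 12:217, 13:44, 14:112, 15:158.
Giant-step multiplier: 172^(-16) ≡ 172^(232-16) = 172^216 ≡ 74 (mod 233).
Giant steps γ_i = 180·74^i mod 233: γ_0=180, γ_1=39, γ_2=90, γ_3=136, γ_4=45, γ_5=68, γ_6=139, γ_7=34, γ_8=186 (in table at j=7).
x = i·n + j = 8·16 + 7 = 135.
Check: 172^135 ≡ 180 (mod 233).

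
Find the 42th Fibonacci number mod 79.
16

Matrix identity: Q^n = [[F_(n+1), F_n], [F_n, F_(n-1)]] with Q = [[1,1],[1,0]].
n = 42 = 101010₂. Square-and-multiply, entries mod 79:
Q^1 = [[1,1],[1,0]]
Q^2 = (Q^1)² = [[2,1],[1,1]]
Q^5 = (Q^2)²·Q = [[8,5],[5,3]]
Q^10 = (Q^5)² = [[10,55],[55,34]]
Q^21 = (Q^10)²·Q = [[15,44],[44,50]]
Q^42 = (Q^21)² = [[28,16],[16,12]]
F_42 mod 79 = Q^42[0][1] = 16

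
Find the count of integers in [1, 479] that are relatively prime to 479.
478

479 = 479
φ(n) = n × ∏(1 - 1/p) for each prime p dividing n
φ(479) = 479 × (1 - 1/479) = 478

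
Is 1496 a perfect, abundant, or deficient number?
abundant

Proper divisors of 1496: sum = 1 + 2 + 4 + 8 + 11 + 17 + 22 + 34 + 44 + 68 + 88 + 136 + 187 + 374 + 748 = 1744
Since 1744 > 1496, 1496 is abundant.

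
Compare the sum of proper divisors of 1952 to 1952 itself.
abundant

Proper divisors of 1952: sum = 1 + 2 + 4 + 8 + 16 + 32 + 61 + 122 + 244 + 488 + 976 = 1954
Since 1954 > 1952, 1952 is abundant.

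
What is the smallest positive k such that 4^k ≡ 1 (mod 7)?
3

7 is prime, so ord(4) divides φ(7) = 6.
Divisors of 6: 1, 2, 3, 6.
Repeated squaring: 4^1 ≡ 4, 4^2 ≡ 2, 4^4 ≡ 4 (mod 7).
Test 4^d mod 7 for each divisor d in increasing order:
4^1 ≡ 4
4^2 ≡ 2
4^3 = 4^2·4^1 ≡ 1  ← first divisor giving 1
The order is 3.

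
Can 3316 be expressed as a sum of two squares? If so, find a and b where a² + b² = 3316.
20² + 54² (a=20, b=54)

Factorization: 3316 = 2^2 × 829
By Fermat: n is sum of two squares iff every prime p ≡ 3 (mod 4) appears to even power.
All primes ≡ 3 (mod 4) appear to even power.
Search a = 0, 1, 2, … for 3316 - a² a perfect square: first hit at a = 20: 3316 - 400 = 2916 = 54².
3316 = 20² + 54² = 400 + 2916 ✓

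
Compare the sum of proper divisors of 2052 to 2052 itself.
abundant

Proper divisors of 2052: sum = 1 + 2 + 3 + 4 + 6 + 9 + 12 + 18 + ... + 342 + 513 + 684 + 1026 (23 divisors) = 3548
Since 3548 > 2052, 2052 is abundant.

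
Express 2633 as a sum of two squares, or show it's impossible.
28² + 43² (a=28, b=43)

Factorization: 2633 = 2633
By Fermat: n is sum of two squares iff every prime p ≡ 3 (mod 4) appears to even power.
All primes ≡ 3 (mod 4) appear to even power.
Search a = 0, 1, 2, … for 2633 - a² a perfect square: first hit at a = 28: 2633 - 784 = 1849 = 43².
2633 = 28² + 43² = 784 + 1849 ✓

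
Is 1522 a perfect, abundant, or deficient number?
deficient

Proper divisors of 1522: sum = 1 + 2 + 761 = 764
Since 764 < 1522, 1522 is deficient.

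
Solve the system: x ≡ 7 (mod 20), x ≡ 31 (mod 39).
187

Using Chinese Remainder Theorem:
M = 20 × 39 = 780
M1 = 39, M2 = 20
y1 = 39^(-1) mod 20 = 19
y2 = 20^(-1) mod 39 = 2
x = (7×39×19 + 31×20×2) mod 780 = 187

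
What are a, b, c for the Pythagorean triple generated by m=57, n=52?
(545, 5928, 5953)

Euclid's formula: a = m² - n², b = 2mn, c = m² + n²
m = 57, n = 52
a = 57² - 52² = 3249 - 2704 = 545
b = 2 × 57 × 52 = 5928
c = 57² + 52² = 3249 + 2704 = 5953
Verification: 545² + 5928² = 297025 + 35141184 = 35438209 = 5953² ✓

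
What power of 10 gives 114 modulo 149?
144

Baby-step giant-step with step n = ⌈√149⌉ = 13.
Baby steps 10^j mod 149 (j:value) for j=0..12: 0:1, 1:10, 2:100, 3:106, 4:17, 5:21, 6:61, 7:14, 8:140, 9:59, 10:143, 11:89, 12:145.
Giant-step multiplier: 10^(-13) ≡ 10^(148-13) = 10^135 ≡ 108 (mod 149).
Giant steps γ_i = 114·108^i mod 149: γ_0=114, γ_1=94, γ_2=20, γ_3=74, γ_4=95, γ_5=128, γ_6=116, γ_7=12, γ_8=104, γ_9=57, γ_10=47, γ_11=10 (in table at j=1).
x = i·n + j = 11·13 + 1 = 144.
Check: 10^144 ≡ 114 (mod 149).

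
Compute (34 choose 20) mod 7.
6

Using Lucas' theorem:
Write n=34 and k=20 in base 7:
n in base 7: [4, 6]
k in base 7: [2, 6]
C(34,20) mod 7 = ∏ C(n_i, k_i) mod 7
Digit binomials (mod 7): C(4,2) = 6; C(6,6) = 1
Product: 6 × 1 = 6 ≡ 6 (mod 7)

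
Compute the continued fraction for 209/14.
[14; 1, 13]

Euclidean algorithm steps:
209 = 14 × 14 + 13
14 = 1 × 13 + 1
13 = 13 × 1 + 0
Continued fraction: [14; 1, 13]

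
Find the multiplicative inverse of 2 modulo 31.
16

gcd(2, 31) = 1, so the inverse exists.
Extended Euclidean algorithm on (31, 2):
31 = 15 × 2 + 1  ⟹  1 = (1)·31 + (-15)·2
So (-15)·2 ≡ 1 (mod 31), i.e. 2^(-1) ≡ -15 ≡ 16 (mod 31).
Check: 2 × 16 = 32 ≡ 1 (mod 31)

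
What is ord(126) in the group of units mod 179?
89

179 is prime, so ord(126) divides φ(179) = 178.
Divisors of 178: 1, 2, 89, 178.
Repeated squaring: 126^1 ≡ 126, 126^2 ≡ 124, 126^4 ≡ 161, 126^8 ≡ 145, 126^16 ≡ 82, 126^32 ≡ 101, 126^64 ≡ 177, 126^128 ≡ 4 (mod 179).
Test 126^d mod 179 for each divisor d in increasing order:
126^1 ≡ 126
126^2 ≡ 124
126^89 = 126^64·126^16·126^8·126^1 ≡ 1  ← first divisor giving 1
The order is 89.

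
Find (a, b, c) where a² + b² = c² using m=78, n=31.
(5123, 4836, 7045)

Euclid's formula: a = m² - n², b = 2mn, c = m² + n²
m = 78, n = 31
a = 78² - 31² = 6084 - 961 = 5123
b = 2 × 78 × 31 = 4836
c = 78² + 31² = 6084 + 961 = 7045
Verification: 5123² + 4836² = 26245129 + 23386896 = 49632025 = 7045² ✓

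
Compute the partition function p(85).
30167357

p(n) counts ways to write n as a sum of positive integers (order ignored).
Euler's pentagonal recurrence: p(k) = p(k-1) + p(k-2) - p(k-5) - p(k-7) + p(k-12) + p(k-15) - ... (offsets j(3j∓1)/2, signs ++--, p(0)=1, p(<0)=0).
DP table for k = 0..84: p(0)=1, p(1)=1, p(2)=2, p(3)=3, p(4)=5, p(5)=7, p(6)=11, p(7)=15, p(8)=22, p(9)=30, p(10)=42, p(11)=56, p(12)=77, p(13)=101, p(14)=135, p(15)=176, p(16)=231, p(17)=297, p(18)=385, p(19)=490, p(20)=627, p(21)=792, p(22)=1002, p(23)=1255, p(24)=1575, p(25)=1958, p(26)=2436, p(27)=3010, p(28)=3718, p(29)=4565, p(30)=5604, p(31)=6842, p(32)=8349, p(33)=10143, p(34)=12310, p(35)=14883, p(36)=17977, p(37)=21637, p(38)=26015, p(39)=31185, p(40)=37338, p(41)=44583, p(42)=53174, p(43)=63261, p(44)=75175, p(45)=89134, p(46)=105558, p(47)=124754, p(48)=147273, p(49)=173525, p(50)=204226, p(51)=239943, p(52)=281589, p(53)=329931, p(54)=386155, p(55)=451276, p(56)=526823, p(57)=614154, p(58)=715220, p(59)=831820, p(60)=966467, p(61)=1121505, p(62)=1300156, p(63)=1505499, p(64)=1741630, p(65)=2012558, p(66)=2323520, p(67)=2679689, p(68)=3087735, p(69)=3554345, p(70)=4087968, p(71)=4697205, p(72)=5392783, p(73)=6185689, p(74)=7089500, p(75)=8118264, p(76)=9289091, p(77)=10619863, p(78)=12132164, p(79)=13848650, p(80)=15796476, p(81)=18004327, p(82)=20506255, p(83)=23338469, p(84)=26543660.
Final step: p(85) = p(84) + p(83) - p(80) - p(78) + p(73) + p(70) - p(63) - p(59) + p(50) + p(45) - p(34) - p(28) + p(15) + p(8)
= 26543660 + 23338469 - 15796476 - 12132164 + 6185689 + 4087968 - 1505499 - 831820 + 204226 + 89134 - 12310 - 3718 + 176 + 22
= 30167357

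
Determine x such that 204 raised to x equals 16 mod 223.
30

Baby-step giant-step with step n = ⌈√223⌉ = 15.
Baby steps 204^j mod 223 (j:value) for j=0..14: 0:1, 1:204, 2:138, 3:54, 4:89, 5:93, 6:17, 7:123, 8:116, 9:26, 10:175, 11:20, 12:66, 13:84, 14:188.
Giant-step multiplier: 204^(-15) ≡ 204^(222-15) = 204^207 ≡ 167 (mod 223).
Giant steps γ_i = 16·167^i mod 223: γ_0=16, γ_1=219, γ_2=1 (in table at j=0).
x = i·n + j = 2·15 + 0 = 30.
Check: 204^30 ≡ 16 (mod 223).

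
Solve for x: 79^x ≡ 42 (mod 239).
27

Baby-step giant-step with step n = ⌈√239⌉ = 16.
Baby steps 79^j mod 239 (j:value) for j=0..15: 0:1, 1:79, 2:27, 3:221, 4:12, 5:231, 6:85, 7:23, 8:144, 9:143, 10:64, 11:37, 12:55, 13:43, 14:51, 15:205.
Giant-step multiplier: 79^(-16) ≡ 79^(238-16) = 79^222 ≡ 109 (mod 239).
Giant steps γ_i = 42·109^i mod 239: γ_0=42, γ_1=37 (in table at j=11).
x = i·n + j = 1·16 + 11 = 27.
Check: 79^27 ≡ 42 (mod 239).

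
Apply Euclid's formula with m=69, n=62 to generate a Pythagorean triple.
(917, 8556, 8605)

Euclid's formula: a = m² - n², b = 2mn, c = m² + n²
m = 69, n = 62
a = 69² - 62² = 4761 - 3844 = 917
b = 2 × 69 × 62 = 8556
c = 69² + 62² = 4761 + 3844 = 8605
Verification: 917² + 8556² = 840889 + 73205136 = 74046025 = 8605² ✓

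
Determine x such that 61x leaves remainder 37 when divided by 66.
x ≡ 19 (mod 66)

gcd(61, 66) = 1, which divides 37, so solutions exist.
Find 61^(-1) mod 66 by the extended Euclidean algorithm:
66 = 1 × 61 + 5  ⟹  5 = (1)·66 + (-1)·61
61 = 12 × 5 + 1  ⟹  1 = (-12)·66 + (13)·61
So (13)·61 ≡ 1 (mod 66), i.e. 61^(-1) ≡ 13 (mod 66).
x ≡ 13 × 37 = 481 ≡ 19 (mod 66).
Check: 61 × 19 = 1159 ≡ 37 (mod 66).
Unique solution: x ≡ 19 (mod 66)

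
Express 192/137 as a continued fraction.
[1; 2, 2, 27]

Euclidean algorithm steps:
192 = 1 × 137 + 55
137 = 2 × 55 + 27
55 = 2 × 27 + 1
27 = 27 × 1 + 0
Continued fraction: [1; 2, 2, 27]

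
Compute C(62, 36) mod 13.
6

Using Lucas' theorem:
Write n=62 and k=36 in base 13:
n in base 13: [4, 10]
k in base 13: [2, 10]
C(62,36) mod 13 = ∏ C(n_i, k_i) mod 13
Digit binomials (mod 13): C(4,2) = 6; C(10,10) = 1
Product: 6 × 1 = 6 ≡ 6 (mod 13)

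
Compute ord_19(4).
9

19 is prime, so ord(4) divides φ(19) = 18.
Divisors of 18: 1, 2, 3, 6, 9, 18.
Repeated squaring: 4^1 ≡ 4, 4^2 ≡ 16, 4^4 ≡ 9, 4^8 ≡ 5, 4^16 ≡ 6 (mod 19).
Test 4^d mod 19 for each divisor d in increasing order:
4^1 ≡ 4
4^2 ≡ 16
4^3 = 4^2·4^1 ≡ 7
4^6 = 4^4·4^2 ≡ 11
4^9 = 4^8·4^1 ≡ 1  ← first divisor giving 1
The order is 9.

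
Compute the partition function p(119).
1653668665

p(n) counts ways to write n as a sum of positive integers (order ignored).
Euler's pentagonal recurrence: p(k) = p(k-1) + p(k-2) - p(k-5) - p(k-7) + p(k-12) + p(k-15) - ... (offsets j(3j∓1)/2, signs ++--, p(0)=1, p(<0)=0).
DP table for k = 0..118: p(0)=1, p(1)=1, p(2)=2, p(3)=3, p(4)=5, p(5)=7, p(6)=11, p(7)=15, p(8)=22, p(9)=30, p(10)=42, p(11)=56, p(12)=77, p(13)=101, p(14)=135, p(15)=176, p(16)=231, p(17)=297, p(18)=385, p(19)=490, p(20)=627, p(21)=792, p(22)=1002, p(23)=1255, p(24)=1575, p(25)=1958, p(26)=2436, p(27)=3010, p(28)=3718, p(29)=4565, p(30)=5604, p(31)=6842, p(32)=8349, p(33)=10143, p(34)=12310, p(35)=14883, p(36)=17977, p(37)=21637, p(38)=26015, p(39)=31185, p(40)=37338, p(41)=44583, p(42)=53174, p(43)=63261, p(44)=75175, p(45)=89134, p(46)=105558, p(47)=124754, p(48)=147273, p(49)=173525, p(50)=204226, p(51)=239943, p(52)=281589, p(53)=329931, p(54)=386155, p(55)=451276, p(56)=526823, p(57)=614154, p(58)=715220, p(59)=831820, p(60)=966467, p(61)=1121505, p(62)=1300156, p(63)=1505499, p(64)=1741630, p(65)=2012558, p(66)=2323520, p(67)=2679689, p(68)=3087735, p(69)=3554345, p(70)=4087968, p(71)=4697205, p(72)=5392783, p(73)=6185689, p(74)=7089500, p(75)=8118264, p(76)=9289091, p(77)=10619863, p(78)=12132164, p(79)=13848650, p(80)=15796476, p(81)=18004327, p(82)=20506255, p(83)=23338469, p(84)=26543660, p(85)=30167357, p(86)=34262962, p(87)=38887673, p(88)=44108109, p(89)=49995925, p(90)=56634173, p(91)=64112359, p(92)=72533807, p(93)=82010177, p(94)=92669720, p(95)=104651419, p(96)=118114304, p(97)=133230930, p(98)=150198136, p(99)=169229875, p(100)=190569292, p(101)=214481126, p(102)=241265379, p(103)=271248950, p(104)=304801365, p(105)=342325709, p(106)=384276336, p(107)=431149389, p(108)=483502844, p(109)=541946240, p(110)=607163746, p(111)=679903203, p(112)=761002156, p(113)=851376628, p(114)=952050665, p(115)=1064144451, p(116)=1188908248, p(117)=1327710076, p(118)=1482074143.
Final step: p(119) = p(118) + p(117) - p(114) - p(112) + p(107) + p(104) - p(97) - p(93) + p(84) + p(79) - p(68) - p(62) + p(49) + p(42) - p(27) - p(19) + p(2)
= 1482074143 + 1327710076 - 952050665 - 761002156 + 431149389 + 304801365 - 133230930 - 82010177 + 26543660 + 13848650 - 3087735 - 1300156 + 173525 + 53174 - 3010 - 490 + 2
= 1653668665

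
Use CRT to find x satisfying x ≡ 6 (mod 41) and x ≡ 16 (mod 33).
1072

Using Chinese Remainder Theorem:
M = 41 × 33 = 1353
M1 = 33, M2 = 41
y1 = 33^(-1) mod 41 = 5
y2 = 41^(-1) mod 33 = 29
x = (6×33×5 + 16×41×29) mod 1353 = 1072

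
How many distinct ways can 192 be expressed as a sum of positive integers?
1987276856363

p(n) counts ways to write n as a sum of positive integers (order ignored).
Euler's pentagonal recurrence: p(k) = p(k-1) + p(k-2) - p(k-5) - p(k-7) + p(k-12) + p(k-15) - ... (offsets j(3j∓1)/2, signs ++--, p(0)=1, p(<0)=0).
DP table for k = 0..191: p(0)=1, p(1)=1, p(2)=2, p(3)=3, p(4)=5, p(5)=7, p(6)=11, p(7)=15, p(8)=22, p(9)=30, p(10)=42, p(11)=56, p(12)=77, p(13)=101, p(14)=135, p(15)=176, p(16)=231, p(17)=297, p(18)=385, p(19)=490, p(20)=627, p(21)=792, p(22)=1002, p(23)=1255, p(24)=1575, p(25)=1958, p(26)=2436, p(27)=3010, p(28)=3718, p(29)=4565, p(30)=5604, p(31)=6842, p(32)=8349, p(33)=10143, p(34)=12310, p(35)=14883, p(36)=17977, p(37)=21637, p(38)=26015, p(39)=31185, p(40)=37338, p(41)=44583, p(42)=53174, p(43)=63261, p(44)=75175, p(45)=89134, p(46)=105558, p(47)=124754, p(48)=147273, p(49)=173525, p(50)=204226, p(51)=239943, p(52)=281589, p(53)=329931, p(54)=386155, p(55)=451276, p(56)=526823, p(57)=614154, p(58)=715220, p(59)=831820, p(60)=966467, p(61)=1121505, p(62)=1300156, p(63)=1505499, p(64)=1741630, p(65)=2012558, p(66)=2323520, p(67)=2679689, p(68)=3087735, p(69)=3554345, p(70)=4087968, p(71)=4697205, p(72)=5392783, p(73)=6185689, p(74)=7089500, p(75)=8118264, p(76)=9289091, p(77)=10619863, p(78)=12132164, p(79)=13848650, p(80)=15796476, p(81)=18004327, p(82)=20506255, p(83)=23338469, p(84)=26543660, p(85)=30167357, p(86)=34262962, p(87)=38887673, p(88)=44108109, p(89)=49995925, p(90)=56634173, p(91)=64112359, p(92)=72533807, p(93)=82010177, p(94)=92669720, p(95)=104651419, p(96)=118114304, p(97)=133230930, p(98)=150198136, p(99)=169229875, p(100)=190569292, p(101)=214481126, p(102)=241265379, p(103)=271248950, p(104)=304801365, p(105)=342325709, p(106)=384276336, p(107)=431149389, p(108)=483502844, p(109)=541946240, p(110)=607163746, p(111)=679903203, p(112)=761002156, p(113)=851376628, p(114)=952050665, p(115)=1064144451, p(116)=1188908248, p(117)=1327710076, p(118)=1482074143, p(119)=1653668665, p(120)=1844349560, p(121)=2056148051, p(122)=2291320912, p(123)=2552338241, p(124)=2841940500, p(125)=3163127352, p(126)=3519222692, p(127)=3913864295, p(128)=4351078600, p(129)=4835271870, p(130)=5371315400, p(131)=5964539504, p(132)=6620830889, p(133)=7346629512, p(134)=8149040695, p(135)=9035836076, p(136)=10015581680, p(137)=11097645016, p(138)=12292341831, p(139)=13610949895, p(140)=15065878135, p(141)=16670689208, p(142)=18440293320, p(143)=20390982757, p(144)=22540654445, p(145)=24908858009, p(146)=27517052599, p(147)=30388671978, p(148)=33549419497, p(149)=37027355200, p(150)=40853235313, p(151)=45060624582, p(152)=49686288421, p(153)=54770336324, p(154)=60356673280, p(155)=66493182097, p(156)=73232243759, p(157)=80630964769, p(158)=88751778802, p(159)=97662728555, p(160)=107438159466, p(161)=118159068427, p(162)=129913904637, p(163)=142798995930, p(164)=156919475295, p(165)=172389800255, p(166)=189334822579, p(167)=207890420102, p(168)=228204732751, p(169)=250438925115, p(170)=274768617130, p(171)=301384802048, p(172)=330495499613, p(173)=362326859895, p(174)=397125074750, p(175)=435157697830, p(176)=476715857290, p(177)=522115831195, p(178)=571701605655, p(179)=625846753120, p(180)=684957390936, p(181)=749474411781, p(182)=819876908323, p(183)=896684817527, p(184)=980462880430, p(185)=1071823774337, p(186)=1171432692373, p(187)=1280011042268, p(188)=1398341745571, p(189)=1527273599625, p(190)=1667727404093, p(191)=1820701100652.
Final step: p(192) = p(191) + p(190) - p(187) - p(185) + p(180) + p(177) - p(170) - p(166) + p(157) + p(152) - p(141) - p(135) + p(122) + p(115) - p(100) - p(92) + p(75) + p(66) - p(47) - p(37) + p(16) + p(5)
= 1820701100652 + 1667727404093 - 1280011042268 - 1071823774337 + 684957390936 + 522115831195 - 274768617130 - 189334822579 + 80630964769 + 49686288421 - 16670689208 - 9035836076 + 2291320912 + 1064144451 - 190569292 - 72533807 + 8118264 + 2323520 - 124754 - 21637 + 231 + 7
= 1987276856363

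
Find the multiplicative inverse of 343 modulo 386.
377

gcd(343, 386) = 1, so the inverse exists.
Extended Euclidean algorithm on (386, 343):
386 = 1 × 343 + 43  ⟹  43 = (1)·386 + (-1)·343
343 = 7 × 43 + 42  ⟹  42 = (-7)·386 + (8)·343
43 = 1 × 42 + 1  ⟹  1 = (8)·386 + (-9)·343
So (-9)·343 ≡ 1 (mod 386), i.e. 343^(-1) ≡ -9 ≡ 377 (mod 386).
Check: 343 × 377 = 129311 ≡ 1 (mod 386)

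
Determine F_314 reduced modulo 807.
619

Matrix identity: Q^n = [[F_(n+1), F_n], [F_n, F_(n-1)]] with Q = [[1,1],[1,0]].
n = 314 = 100111010₂. Square-and-multiply, entries mod 807:
Q^1 = [[1,1],[1,0]]
Q^2 = (Q^1)² = [[2,1],[1,1]]
Q^4 = (Q^2)² = [[5,3],[3,2]]
Q^9 = (Q^4)²·Q = [[55,34],[34,21]]
Q^19 = (Q^9)²·Q = [[309,146],[146,163]]
Q^39 = (Q^19)²·Q = [[99,589],[589,317]]
Q^78 = (Q^39)² = [[28,503],[503,332]]
Q^157 = (Q^78)²·Q = [[707,395],[395,312]]
Q^314 = (Q^157)² = [[590,619],[619,778]]
F_314 mod 807 = Q^314[0][1] = 619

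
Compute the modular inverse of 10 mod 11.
10

gcd(10, 11) = 1, so the inverse exists.
Extended Euclidean algorithm on (11, 10):
11 = 1 × 10 + 1  ⟹  1 = (1)·11 + (-1)·10
So (-1)·10 ≡ 1 (mod 11), i.e. 10^(-1) ≡ -1 ≡ 10 (mod 11).
Check: 10 × 10 = 100 ≡ 1 (mod 11)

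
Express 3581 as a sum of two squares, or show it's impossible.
10² + 59² (a=10, b=59)

Factorization: 3581 = 3581
By Fermat: n is sum of two squares iff every prime p ≡ 3 (mod 4) appears to even power.
All primes ≡ 3 (mod 4) appear to even power.
Search a = 0, 1, 2, … for 3581 - a² a perfect square: first hit at a = 10: 3581 - 100 = 3481 = 59².
3581 = 10² + 59² = 100 + 3481 ✓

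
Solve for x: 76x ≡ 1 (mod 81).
16

gcd(76, 81) = 1, so the inverse exists.
Extended Euclidean algorithm on (81, 76):
81 = 1 × 76 + 5  ⟹  5 = (1)·81 + (-1)·76
76 = 15 × 5 + 1  ⟹  1 = (-15)·81 + (16)·76
So (16)·76 ≡ 1 (mod 81), i.e. 76^(-1) ≡ 16 (mod 81).
Check: 76 × 16 = 1216 ≡ 1 (mod 81)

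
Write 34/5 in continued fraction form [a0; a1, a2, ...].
[6; 1, 4]

Euclidean algorithm steps:
34 = 6 × 5 + 4
5 = 1 × 4 + 1
4 = 4 × 1 + 0
Continued fraction: [6; 1, 4]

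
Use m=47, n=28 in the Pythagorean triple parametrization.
(1425, 2632, 2993)

Euclid's formula: a = m² - n², b = 2mn, c = m² + n²
m = 47, n = 28
a = 47² - 28² = 2209 - 784 = 1425
b = 2 × 47 × 28 = 2632
c = 47² + 28² = 2209 + 784 = 2993
Verification: 1425² + 2632² = 2030625 + 6927424 = 8958049 = 2993² ✓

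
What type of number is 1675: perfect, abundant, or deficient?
deficient

Proper divisors of 1675: sum = 1 + 5 + 25 + 67 + 335 = 433
Since 433 < 1675, 1675 is deficient.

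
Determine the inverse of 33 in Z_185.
157

gcd(33, 185) = 1, so the inverse exists.
Extended Euclidean algorithm on (185, 33):
185 = 5 × 33 + 20  ⟹  20 = (1)·185 + (-5)·33
33 = 1 × 20 + 13  ⟹  13 = (-1)·185 + (6)·33
20 = 1 × 13 + 7  ⟹  7 = (2)·185 + (-11)·33
13 = 1 × 7 + 6  ⟹  6 = (-3)·185 + (17)·33
7 = 1 × 6 + 1  ⟹  1 = (5)·185 + (-28)·33
So (-28)·33 ≡ 1 (mod 185), i.e. 33^(-1) ≡ -28 ≡ 157 (mod 185).
Check: 33 × 157 = 5181 ≡ 1 (mod 185)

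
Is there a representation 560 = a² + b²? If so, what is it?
Not possible

Factorization: 560 = 2^4 × 5 × 7
By Fermat: n is sum of two squares iff every prime p ≡ 3 (mod 4) appears to even power.
Prime(s) ≡ 3 (mod 4) with odd exponent: [(7, 1)]
Therefore 560 cannot be expressed as a² + b².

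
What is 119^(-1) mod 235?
79

gcd(119, 235) = 1, so the inverse exists.
Extended Euclidean algorithm on (235, 119):
235 = 1 × 119 + 116  ⟹  116 = (1)·235 + (-1)·119
119 = 1 × 116 + 3  ⟹  3 = (-1)·235 + (2)·119
116 = 38 × 3 + 2  ⟹  2 = (39)·235 + (-77)·119
3 = 1 × 2 + 1  ⟹  1 = (-40)·235 + (79)·119
So (79)·119 ≡ 1 (mod 235), i.e. 119^(-1) ≡ 79 (mod 235).
Check: 119 × 79 = 9401 ≡ 1 (mod 235)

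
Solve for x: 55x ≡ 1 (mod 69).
64

gcd(55, 69) = 1, so the inverse exists.
Extended Euclidean algorithm on (69, 55):
69 = 1 × 55 + 14  ⟹  14 = (1)·69 + (-1)·55
55 = 3 × 14 + 13  ⟹  13 = (-3)·69 + (4)·55
14 = 1 × 13 + 1  ⟹  1 = (4)·69 + (-5)·55
So (-5)·55 ≡ 1 (mod 69), i.e. 55^(-1) ≡ -5 ≡ 64 (mod 69).
Check: 55 × 64 = 3520 ≡ 1 (mod 69)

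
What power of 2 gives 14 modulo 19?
7

Baby-step giant-step with step n = ⌈√19⌉ = 5.
Baby steps 2^j mod 19 (j:value) for j=0..4: 0:1, 1:2, 2:4, 3:8, 4:16.
Giant-step multiplier: 2^(-5) ≡ 2^(18-5) = 2^13 ≡ 3 (mod 19).
Giant steps γ_i = 14·3^i mod 19: γ_0=14, γ_1=4 (in table at j=2).
x = i·n + j = 1·5 + 2 = 7.
Check: 2^7 ≡ 14 (mod 19).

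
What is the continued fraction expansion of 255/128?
[1; 1, 127]

Euclidean algorithm steps:
255 = 1 × 128 + 127
128 = 1 × 127 + 1
127 = 127 × 1 + 0
Continued fraction: [1; 1, 127]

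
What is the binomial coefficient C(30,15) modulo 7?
5

Using Lucas' theorem:
Write n=30 and k=15 in base 7:
n in base 7: [4, 2]
k in base 7: [2, 1]
C(30,15) mod 7 = ∏ C(n_i, k_i) mod 7
Digit binomials (mod 7): C(4,2) = 6; C(2,1) = 2
Product: 6 × 2 = 12 ≡ 5 (mod 7)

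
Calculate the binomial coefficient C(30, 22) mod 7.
1

Using Lucas' theorem:
Write n=30 and k=22 in base 7:
n in base 7: [4, 2]
k in base 7: [3, 1]
C(30,22) mod 7 = ∏ C(n_i, k_i) mod 7
Digit binomials (mod 7): C(4,3) = 4; C(2,1) = 2
Product: 4 × 2 = 8 ≡ 1 (mod 7)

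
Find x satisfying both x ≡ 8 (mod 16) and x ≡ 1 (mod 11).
56

Using Chinese Remainder Theorem:
M = 16 × 11 = 176
M1 = 11, M2 = 16
y1 = 11^(-1) mod 16 = 3
y2 = 16^(-1) mod 11 = 9
x = (8×11×3 + 1×16×9) mod 176 = 56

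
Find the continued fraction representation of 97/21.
[4; 1, 1, 1, 1, 1, 2]

Euclidean algorithm steps:
97 = 4 × 21 + 13
21 = 1 × 13 + 8
13 = 1 × 8 + 5
8 = 1 × 5 + 3
5 = 1 × 3 + 2
3 = 1 × 2 + 1
2 = 2 × 1 + 0
Continued fraction: [4; 1, 1, 1, 1, 1, 2]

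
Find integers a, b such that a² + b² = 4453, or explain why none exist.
22² + 63² (a=22, b=63)

Factorization: 4453 = 61 × 73
By Fermat: n is sum of two squares iff every prime p ≡ 3 (mod 4) appears to even power.
All primes ≡ 3 (mod 4) appear to even power.
Search a = 0, 1, 2, … for 4453 - a² a perfect square: first hit at a = 22: 4453 - 484 = 3969 = 63².
4453 = 22² + 63² = 484 + 3969 ✓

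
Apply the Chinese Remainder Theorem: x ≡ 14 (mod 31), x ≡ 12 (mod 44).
1068

Using Chinese Remainder Theorem:
M = 31 × 44 = 1364
M1 = 44, M2 = 31
y1 = 44^(-1) mod 31 = 12
y2 = 31^(-1) mod 44 = 27
x = (14×44×12 + 12×31×27) mod 1364 = 1068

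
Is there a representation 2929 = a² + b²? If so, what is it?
15² + 52² (a=15, b=52)

Factorization: 2929 = 29 × 101
By Fermat: n is sum of two squares iff every prime p ≡ 3 (mod 4) appears to even power.
All primes ≡ 3 (mod 4) appear to even power.
Search a = 0, 1, 2, … for 2929 - a² a perfect square: first hit at a = 15: 2929 - 225 = 2704 = 52².
2929 = 15² + 52² = 225 + 2704 ✓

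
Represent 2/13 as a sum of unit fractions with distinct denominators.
1/7 + 1/91

Greedy algorithm:
2/13: ceiling(13/2) = 7, use 1/7
1/91: ceiling(91/1) = 91, use 1/91
Result: 2/13 = 1/7 + 1/91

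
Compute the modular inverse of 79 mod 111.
52

gcd(79, 111) = 1, so the inverse exists.
Extended Euclidean algorithm on (111, 79):
111 = 1 × 79 + 32  ⟹  32 = (1)·111 + (-1)·79
79 = 2 × 32 + 15  ⟹  15 = (-2)·111 + (3)·79
32 = 2 × 15 + 2  ⟹  2 = (5)·111 + (-7)·79
15 = 7 × 2 + 1  ⟹  1 = (-37)·111 + (52)·79
So (52)·79 ≡ 1 (mod 111), i.e. 79^(-1) ≡ 52 (mod 111).
Check: 79 × 52 = 4108 ≡ 1 (mod 111)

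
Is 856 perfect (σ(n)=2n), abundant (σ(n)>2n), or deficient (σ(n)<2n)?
deficient

Proper divisors of 856: sum = 1 + 2 + 4 + 8 + 107 + 214 + 428 = 764
Since 764 < 856, 856 is deficient.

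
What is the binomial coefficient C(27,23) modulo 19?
13

Using Lucas' theorem:
Write n=27 and k=23 in base 19:
n in base 19: [1, 8]
k in base 19: [1, 4]
C(27,23) mod 19 = ∏ C(n_i, k_i) mod 19
Digit binomials (mod 19): C(1,1) = 1; C(8,4) = 70 ≡ 13
Product: 1 × 13 = 13 ≡ 13 (mod 19)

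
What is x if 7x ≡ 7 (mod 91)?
x ≡ 1 (mod 13)

gcd(7, 91) = 7, which divides 7, so solutions exist.
Divide through by 7: x ≡ 1 (mod 13).
The coefficient of x is now 1, so x ≡ 1 (mod 13).
Check: 7 × 1 = 7 ≡ 7 (mod 91).
x ≡ 1 (mod 13), giving 7 solutions mod 91.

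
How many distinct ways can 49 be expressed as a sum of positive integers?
173525

p(n) counts ways to write n as a sum of positive integers (order ignored).
Euler's pentagonal recurrence: p(k) = p(k-1) + p(k-2) - p(k-5) - p(k-7) + p(k-12) + p(k-15) - ... (offsets j(3j∓1)/2, signs ++--, p(0)=1, p(<0)=0).
DP table for k = 0..48: p(0)=1, p(1)=1, p(2)=2, p(3)=3, p(4)=5, p(5)=7, p(6)=11, p(7)=15, p(8)=22, p(9)=30, p(10)=42, p(11)=56, p(12)=77, p(13)=101, p(14)=135, p(15)=176, p(16)=231, p(17)=297, p(18)=385, p(19)=490, p(20)=627, p(21)=792, p(22)=1002, p(23)=1255, p(24)=1575, p(25)=1958, p(26)=2436, p(27)=3010, p(28)=3718, p(29)=4565, p(30)=5604, p(31)=6842, p(32)=8349, p(33)=10143, p(34)=12310, p(35)=14883, p(36)=17977, p(37)=21637, p(38)=26015, p(39)=31185, p(40)=37338, p(41)=44583, p(42)=53174, p(43)=63261, p(44)=75175, p(45)=89134, p(46)=105558, p(47)=124754, p(48)=147273.
Final step: p(49) = p(48) + p(47) - p(44) - p(42) + p(37) + p(34) - p(27) - p(23) + p(14) + p(9)
= 147273 + 124754 - 75175 - 53174 + 21637 + 12310 - 3010 - 1255 + 135 + 30
= 173525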